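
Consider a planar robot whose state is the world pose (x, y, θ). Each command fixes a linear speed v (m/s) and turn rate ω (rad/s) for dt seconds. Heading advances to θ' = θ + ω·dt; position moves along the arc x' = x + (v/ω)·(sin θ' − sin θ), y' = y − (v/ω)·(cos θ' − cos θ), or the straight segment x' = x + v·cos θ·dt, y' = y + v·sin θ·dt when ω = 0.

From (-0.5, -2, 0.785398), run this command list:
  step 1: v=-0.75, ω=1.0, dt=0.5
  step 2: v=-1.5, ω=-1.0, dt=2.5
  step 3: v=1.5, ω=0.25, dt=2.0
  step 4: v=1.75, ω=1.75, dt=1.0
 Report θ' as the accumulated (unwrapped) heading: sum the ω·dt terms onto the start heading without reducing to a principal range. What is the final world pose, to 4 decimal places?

step 1: θ'=1.2854 (R=-0.7500) → pose (-0.6893, -2.3192, 1.2854)
step 2: θ'=-1.2146 (R=1.5000) → pose (-3.5345, -2.4199, -1.2146)
step 3: θ'=-0.7146 (R=6.0000) → pose (-1.8430, -4.8598, -0.7146)
step 4: θ'=1.0354 (R=1.0000) → pose (-0.3276, -4.6146, 1.0354)

(-0.3276, -4.6146, 1.0354)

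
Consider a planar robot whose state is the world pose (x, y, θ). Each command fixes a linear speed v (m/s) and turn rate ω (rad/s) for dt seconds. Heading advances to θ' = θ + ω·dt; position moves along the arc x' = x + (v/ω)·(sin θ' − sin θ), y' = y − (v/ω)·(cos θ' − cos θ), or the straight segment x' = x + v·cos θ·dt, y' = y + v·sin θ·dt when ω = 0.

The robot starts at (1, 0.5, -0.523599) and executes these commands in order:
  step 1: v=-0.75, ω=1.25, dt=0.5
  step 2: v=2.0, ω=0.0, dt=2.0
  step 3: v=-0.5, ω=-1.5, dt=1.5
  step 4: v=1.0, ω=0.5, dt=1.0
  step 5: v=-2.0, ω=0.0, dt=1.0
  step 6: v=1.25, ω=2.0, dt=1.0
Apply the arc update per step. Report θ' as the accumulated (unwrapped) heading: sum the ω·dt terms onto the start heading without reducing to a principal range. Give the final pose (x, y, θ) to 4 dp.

(4.9808, 1.9175, 0.3514)

step 1: θ'=0.1014 (R=-0.6000) → pose (0.6393, 0.5773, 0.1014)
step 2: θ'=0.1014 (straight) → pose (4.6187, 0.9822, 0.1014)
step 3: θ'=-2.1486 (R=0.3333) → pose (4.3058, 1.4959, -2.1486)
step 4: θ'=-1.6486 (R=2.0000) → pose (3.9871, 0.5590, -1.6486)
step 5: θ'=-1.6486 (straight) → pose (4.1426, 2.5529, -1.6486)
step 6: θ'=0.3514 (R=0.6250) → pose (4.9808, 1.9175, 0.3514)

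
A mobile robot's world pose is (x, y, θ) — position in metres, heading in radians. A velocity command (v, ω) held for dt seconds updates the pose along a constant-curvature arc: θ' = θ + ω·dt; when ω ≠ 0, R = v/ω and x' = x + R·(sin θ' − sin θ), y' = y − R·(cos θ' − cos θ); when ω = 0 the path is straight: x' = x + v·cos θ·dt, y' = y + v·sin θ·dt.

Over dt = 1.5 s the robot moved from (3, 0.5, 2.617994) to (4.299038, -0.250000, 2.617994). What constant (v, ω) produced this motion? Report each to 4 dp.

Δθ = 2.617994 − 2.617994 = 0.000000
ω = Δθ/dt = 0.000000/1.5 = 0.0000
ω = 0 → v = (Δx·cos θ + Δy·sin θ)/dt = -1.0000

v = -1.0000, ω = 0.0000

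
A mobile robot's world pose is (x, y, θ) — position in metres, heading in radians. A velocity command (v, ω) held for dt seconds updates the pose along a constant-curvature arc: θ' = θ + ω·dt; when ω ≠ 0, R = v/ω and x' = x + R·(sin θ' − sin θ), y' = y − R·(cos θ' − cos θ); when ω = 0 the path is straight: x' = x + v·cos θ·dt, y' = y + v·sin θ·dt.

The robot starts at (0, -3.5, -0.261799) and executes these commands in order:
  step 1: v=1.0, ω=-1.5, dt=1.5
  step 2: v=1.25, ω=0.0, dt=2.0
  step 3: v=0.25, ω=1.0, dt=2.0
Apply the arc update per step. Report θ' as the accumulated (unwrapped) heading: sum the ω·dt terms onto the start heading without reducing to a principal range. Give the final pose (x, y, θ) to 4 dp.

step 1: θ'=-2.5118 (R=-0.6667) → pose (0.2201, -4.6827, -2.5118)
step 2: θ'=-2.5118 (straight) → pose (-1.8003, -6.1552, -2.5118)
step 3: θ'=-0.5118 (R=0.2500) → pose (-1.7755, -6.5752, -0.5118)

(-1.7755, -6.5752, -0.5118)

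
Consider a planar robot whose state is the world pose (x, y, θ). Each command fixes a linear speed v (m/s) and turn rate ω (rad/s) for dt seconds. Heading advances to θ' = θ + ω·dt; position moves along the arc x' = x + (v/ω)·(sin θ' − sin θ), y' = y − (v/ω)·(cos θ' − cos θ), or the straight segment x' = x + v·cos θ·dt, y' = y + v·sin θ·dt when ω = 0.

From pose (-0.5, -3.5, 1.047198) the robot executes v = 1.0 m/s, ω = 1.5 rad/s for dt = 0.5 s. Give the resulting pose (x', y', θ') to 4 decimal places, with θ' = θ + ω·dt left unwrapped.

θ' = 1.0472 + 1.5·0.5 = 1.7972
R = v/ω = 1.0/1.5 = 0.6667
x' = -0.5 + 0.6667·(sin 1.7972 − sin 1.0472) = -0.4277
y' = -3.5 − 0.6667·(cos 1.7972 − cos 1.0472) = -3.0170

(-0.4277, -3.0170, 1.7972)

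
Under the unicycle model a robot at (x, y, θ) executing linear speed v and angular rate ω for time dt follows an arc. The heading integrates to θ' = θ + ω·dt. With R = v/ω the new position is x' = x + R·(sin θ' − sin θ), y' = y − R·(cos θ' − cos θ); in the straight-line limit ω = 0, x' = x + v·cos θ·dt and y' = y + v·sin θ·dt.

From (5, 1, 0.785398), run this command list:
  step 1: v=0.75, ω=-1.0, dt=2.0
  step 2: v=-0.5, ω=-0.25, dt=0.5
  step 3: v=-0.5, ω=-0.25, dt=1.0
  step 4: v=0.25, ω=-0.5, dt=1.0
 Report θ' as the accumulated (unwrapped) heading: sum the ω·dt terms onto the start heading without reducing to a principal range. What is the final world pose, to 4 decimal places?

(6.0424, 1.2277, -2.0896)

step 1: θ'=-1.2146 (R=-0.7500) → pose (6.2333, 0.7312, -1.2146)
step 2: θ'=-1.3396 (R=2.0000) → pose (6.1609, 0.9703, -1.3396)
step 3: θ'=-1.5896 (R=2.0000) → pose (6.1081, 1.4662, -1.5896)
step 4: θ'=-2.0896 (R=-0.5000) → pose (6.0424, 1.2277, -2.0896)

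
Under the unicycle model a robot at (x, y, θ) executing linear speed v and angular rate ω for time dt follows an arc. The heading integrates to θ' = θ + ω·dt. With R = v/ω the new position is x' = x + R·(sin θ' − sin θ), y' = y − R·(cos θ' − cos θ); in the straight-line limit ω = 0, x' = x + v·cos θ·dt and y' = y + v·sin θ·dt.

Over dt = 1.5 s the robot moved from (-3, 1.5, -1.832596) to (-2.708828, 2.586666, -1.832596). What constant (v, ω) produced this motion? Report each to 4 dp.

v = -0.7500, ω = 0.0000

Δθ = -1.832596 − -1.832596 = 0.000000
ω = Δθ/dt = 0.000000/1.5 = 0.0000
ω = 0 → v = (Δx·cos θ + Δy·sin θ)/dt = -0.7500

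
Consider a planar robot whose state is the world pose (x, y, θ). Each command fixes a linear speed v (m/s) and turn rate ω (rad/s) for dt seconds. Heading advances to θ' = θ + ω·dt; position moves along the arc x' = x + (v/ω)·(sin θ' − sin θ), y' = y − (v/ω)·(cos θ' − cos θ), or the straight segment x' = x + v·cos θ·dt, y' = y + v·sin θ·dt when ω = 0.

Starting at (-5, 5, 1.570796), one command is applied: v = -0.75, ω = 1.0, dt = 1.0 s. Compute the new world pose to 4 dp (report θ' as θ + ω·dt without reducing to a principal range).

θ' = 1.5708 + 1.0·1.0 = 2.5708
R = v/ω = -0.75/1.0 = -0.7500
x' = -5 + -0.7500·(sin 2.5708 − sin 1.5708) = -4.6552
y' = 5 − -0.7500·(cos 2.5708 − cos 1.5708) = 4.3689

(-4.6552, 4.3689, 2.5708)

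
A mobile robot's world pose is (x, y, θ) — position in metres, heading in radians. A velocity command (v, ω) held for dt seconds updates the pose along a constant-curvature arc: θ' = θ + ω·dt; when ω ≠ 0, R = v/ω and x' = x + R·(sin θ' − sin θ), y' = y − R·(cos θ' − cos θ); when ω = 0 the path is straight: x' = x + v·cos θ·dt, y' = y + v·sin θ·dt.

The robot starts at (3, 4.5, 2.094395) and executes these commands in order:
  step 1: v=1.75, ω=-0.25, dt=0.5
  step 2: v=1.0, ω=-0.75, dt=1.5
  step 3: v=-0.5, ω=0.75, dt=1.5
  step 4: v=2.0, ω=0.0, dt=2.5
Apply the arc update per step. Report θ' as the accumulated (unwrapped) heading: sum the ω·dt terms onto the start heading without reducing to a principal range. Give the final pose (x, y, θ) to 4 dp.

(0.7863, 10.5927, 1.9694)

step 1: θ'=1.9694 (R=-7.0000) → pose (2.6109, 5.2831, 1.9694)
step 2: θ'=0.8444 (R=-1.3333) → pose (2.8430, 6.6862, 0.8444)
step 3: θ'=1.9694 (R=-0.6667) → pose (2.7270, 5.9846, 1.9694)
step 4: θ'=1.9694 (straight) → pose (0.7863, 10.5927, 1.9694)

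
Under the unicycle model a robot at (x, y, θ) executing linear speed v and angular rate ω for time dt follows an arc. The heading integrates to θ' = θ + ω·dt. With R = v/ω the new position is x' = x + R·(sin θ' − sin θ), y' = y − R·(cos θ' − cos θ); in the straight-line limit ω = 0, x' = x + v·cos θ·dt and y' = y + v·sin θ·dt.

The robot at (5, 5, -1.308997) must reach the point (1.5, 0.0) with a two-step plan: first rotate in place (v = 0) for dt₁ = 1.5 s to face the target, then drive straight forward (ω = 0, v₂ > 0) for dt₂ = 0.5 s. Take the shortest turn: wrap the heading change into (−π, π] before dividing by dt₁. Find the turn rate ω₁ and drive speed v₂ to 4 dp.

heading to target = atan2(0−5, 1.5−5) = -2.1815
Δθ = wrap(-2.1815 − -1.3090) = -0.8725; ω₁ = Δθ/dt₁ = -0.5817
distance = √((1.5−5)² + (0−5)²) = 6.1033; v₂ = distance/dt₂ = 12.2066

ω₁ = -0.5817, v₂ = 12.2066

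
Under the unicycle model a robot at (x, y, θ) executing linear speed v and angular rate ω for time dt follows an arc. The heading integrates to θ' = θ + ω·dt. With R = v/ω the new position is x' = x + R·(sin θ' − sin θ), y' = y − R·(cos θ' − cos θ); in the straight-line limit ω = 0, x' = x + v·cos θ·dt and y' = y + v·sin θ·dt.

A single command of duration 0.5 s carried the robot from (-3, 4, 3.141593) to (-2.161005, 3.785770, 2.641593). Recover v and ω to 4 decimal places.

Δθ = 2.641593 − 3.141593 = -0.500000
ω = Δθ/dt = -0.500000/0.5 = -1.0000
R = Δx/(sin θ' − sin θ) = 1.7500
v = R·ω = 1.7500·-1.0000 = -1.7500

v = -1.7500, ω = -1.0000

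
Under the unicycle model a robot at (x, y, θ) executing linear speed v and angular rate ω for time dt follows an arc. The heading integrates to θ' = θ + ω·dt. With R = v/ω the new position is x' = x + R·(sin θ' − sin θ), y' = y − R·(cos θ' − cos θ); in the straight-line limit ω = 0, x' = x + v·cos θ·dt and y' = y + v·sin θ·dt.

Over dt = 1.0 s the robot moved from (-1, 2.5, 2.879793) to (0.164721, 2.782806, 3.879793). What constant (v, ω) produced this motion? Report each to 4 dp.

v = -1.2500, ω = 1.0000

Δθ = 3.879793 − 2.879793 = 1.000000
ω = Δθ/dt = 1.000000/1.0 = 1.0000
R = Δx/(sin θ' − sin θ) = -1.2500
v = R·ω = -1.2500·1.0000 = -1.2500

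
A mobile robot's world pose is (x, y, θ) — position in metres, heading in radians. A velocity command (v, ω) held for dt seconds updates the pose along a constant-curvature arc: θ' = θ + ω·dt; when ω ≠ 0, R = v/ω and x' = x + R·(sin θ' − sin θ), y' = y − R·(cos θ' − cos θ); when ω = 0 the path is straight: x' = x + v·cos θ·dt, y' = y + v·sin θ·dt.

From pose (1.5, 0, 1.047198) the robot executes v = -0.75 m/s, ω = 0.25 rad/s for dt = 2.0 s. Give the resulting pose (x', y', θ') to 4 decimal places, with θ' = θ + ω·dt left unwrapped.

(1.0989, -1.4292, 1.5472)

θ' = 1.0472 + 0.25·2.0 = 1.5472
R = v/ω = -0.75/0.25 = -3.0000
x' = 1.5 + -3.0000·(sin 1.5472 − sin 1.0472) = 1.0989
y' = 0 − -3.0000·(cos 1.5472 − cos 1.0472) = -1.4292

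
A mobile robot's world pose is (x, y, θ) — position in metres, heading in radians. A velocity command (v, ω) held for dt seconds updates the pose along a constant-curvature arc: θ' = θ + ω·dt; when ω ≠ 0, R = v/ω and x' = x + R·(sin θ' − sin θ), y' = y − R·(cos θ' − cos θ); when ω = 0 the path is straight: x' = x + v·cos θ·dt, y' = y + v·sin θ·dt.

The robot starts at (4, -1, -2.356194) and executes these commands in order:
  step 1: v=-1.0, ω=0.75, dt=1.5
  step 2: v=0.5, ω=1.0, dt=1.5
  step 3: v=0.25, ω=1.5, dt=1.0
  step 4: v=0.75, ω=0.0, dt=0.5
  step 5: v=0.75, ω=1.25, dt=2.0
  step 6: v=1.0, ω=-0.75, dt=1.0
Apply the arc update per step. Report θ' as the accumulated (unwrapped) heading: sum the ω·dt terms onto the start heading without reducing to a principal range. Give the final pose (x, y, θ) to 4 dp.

step 1: θ'=-1.2312 (R=-1.3333) → pose (4.3144, 0.3870, -1.2312)
step 2: θ'=0.2688 (R=0.5000) → pose (4.9186, 0.0715, 0.2688)
step 3: θ'=1.7688 (R=0.1667) → pose (5.0378, 0.2649, 1.7688)
step 4: θ'=1.7688 (straight) → pose (4.9640, 0.6326, 1.7688)
step 5: θ'=4.2688 (R=0.6000) → pose (3.8338, 0.7721, 4.2688)
step 6: θ'=3.5188 (R=-1.3333) → pose (3.1206, 0.1047, 3.5188)

(3.1206, 0.1047, 3.5188)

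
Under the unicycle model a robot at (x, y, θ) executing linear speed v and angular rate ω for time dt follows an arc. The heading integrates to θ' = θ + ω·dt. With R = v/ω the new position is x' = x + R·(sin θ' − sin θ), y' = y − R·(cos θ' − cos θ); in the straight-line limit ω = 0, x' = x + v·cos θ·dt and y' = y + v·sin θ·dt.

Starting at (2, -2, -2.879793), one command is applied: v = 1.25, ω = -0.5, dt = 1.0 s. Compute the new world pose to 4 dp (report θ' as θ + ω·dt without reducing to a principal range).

(0.7631, -2.0146, -3.3798)

θ' = -2.8798 + -0.5·1.0 = -3.3798
R = v/ω = 1.25/-0.5 = -2.5000
x' = 2 + -2.5000·(sin -3.3798 − sin -2.8798) = 0.7631
y' = -2 − -2.5000·(cos -3.3798 − cos -2.8798) = -2.0146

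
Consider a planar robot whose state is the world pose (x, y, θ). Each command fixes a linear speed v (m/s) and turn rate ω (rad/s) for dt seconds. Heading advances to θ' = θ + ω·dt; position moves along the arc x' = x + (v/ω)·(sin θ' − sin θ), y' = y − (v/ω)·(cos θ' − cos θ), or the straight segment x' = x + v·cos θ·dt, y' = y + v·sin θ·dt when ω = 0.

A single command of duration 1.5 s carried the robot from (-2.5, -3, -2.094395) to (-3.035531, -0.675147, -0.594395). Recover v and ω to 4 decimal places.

v = -1.7500, ω = 1.0000

Δθ = -0.594395 − -2.094395 = 1.500000
ω = Δθ/dt = 1.500000/1.5 = 1.0000
R = −Δy/(cos θ' − cos θ) = -1.7500
v = R·ω = -1.7500·1.0000 = -1.7500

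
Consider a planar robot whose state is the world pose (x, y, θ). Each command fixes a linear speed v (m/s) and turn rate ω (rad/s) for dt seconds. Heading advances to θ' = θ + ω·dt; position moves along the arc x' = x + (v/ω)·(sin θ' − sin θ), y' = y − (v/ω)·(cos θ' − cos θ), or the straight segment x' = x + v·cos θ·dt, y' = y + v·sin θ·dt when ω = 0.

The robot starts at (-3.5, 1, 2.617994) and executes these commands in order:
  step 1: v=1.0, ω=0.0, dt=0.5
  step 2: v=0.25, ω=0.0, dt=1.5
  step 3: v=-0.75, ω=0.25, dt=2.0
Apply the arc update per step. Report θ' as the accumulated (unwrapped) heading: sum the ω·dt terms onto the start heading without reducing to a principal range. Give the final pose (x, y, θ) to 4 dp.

(-2.8286, 1.0364, 3.1180)

step 1: θ'=2.6180 (straight) → pose (-3.9330, 1.2500, 2.6180)
step 2: θ'=2.6180 (straight) → pose (-4.2578, 1.4375, 2.6180)
step 3: θ'=3.1180 (R=-3.0000) → pose (-2.8286, 1.0364, 3.1180)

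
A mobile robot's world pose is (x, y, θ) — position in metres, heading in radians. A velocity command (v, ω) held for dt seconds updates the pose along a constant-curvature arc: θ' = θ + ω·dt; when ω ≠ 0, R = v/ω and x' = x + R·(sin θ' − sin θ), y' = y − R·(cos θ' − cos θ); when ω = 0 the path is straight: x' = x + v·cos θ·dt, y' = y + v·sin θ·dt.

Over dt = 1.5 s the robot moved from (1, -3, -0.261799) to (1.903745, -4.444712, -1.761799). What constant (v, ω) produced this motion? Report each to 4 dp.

v = 1.2500, ω = -1.0000

Δθ = -1.761799 − -0.261799 = -1.500000
ω = Δθ/dt = -1.500000/1.5 = -1.0000
R = −Δy/(cos θ' − cos θ) = -1.2500
v = R·ω = -1.2500·-1.0000 = 1.2500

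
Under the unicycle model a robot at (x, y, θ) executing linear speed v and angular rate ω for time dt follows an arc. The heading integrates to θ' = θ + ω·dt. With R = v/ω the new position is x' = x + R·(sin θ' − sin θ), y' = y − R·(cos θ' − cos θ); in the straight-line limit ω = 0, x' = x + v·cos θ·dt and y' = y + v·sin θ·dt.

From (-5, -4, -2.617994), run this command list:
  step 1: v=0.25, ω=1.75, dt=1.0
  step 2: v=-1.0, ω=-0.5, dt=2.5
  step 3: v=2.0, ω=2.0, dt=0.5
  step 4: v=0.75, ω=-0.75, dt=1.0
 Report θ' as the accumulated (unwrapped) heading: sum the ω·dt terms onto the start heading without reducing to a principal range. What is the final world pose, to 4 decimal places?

(-5.2078, -3.5709, -1.8680)

step 1: θ'=-0.8680 (R=0.1429) → pose (-5.0376, -4.2161, -0.8680)
step 2: θ'=-2.1180 (R=2.0000) → pose (-5.2195, -1.8827, -2.1180)
step 3: θ'=-1.1180 (R=1.0000) → pose (-5.2647, -2.8405, -1.1180)
step 4: θ'=-1.8680 (R=-1.0000) → pose (-5.2078, -3.5709, -1.8680)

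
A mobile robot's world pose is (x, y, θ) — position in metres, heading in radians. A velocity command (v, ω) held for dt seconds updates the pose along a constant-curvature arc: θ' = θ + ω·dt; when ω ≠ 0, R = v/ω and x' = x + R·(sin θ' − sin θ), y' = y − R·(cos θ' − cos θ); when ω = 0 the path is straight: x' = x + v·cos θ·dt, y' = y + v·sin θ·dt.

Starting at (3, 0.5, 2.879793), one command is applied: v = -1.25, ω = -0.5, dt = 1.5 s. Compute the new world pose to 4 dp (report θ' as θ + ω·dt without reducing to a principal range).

θ' = 2.8798 + -0.5·1.5 = 2.1298
R = v/ω = -1.25/-0.5 = 2.5000
x' = 3 + 2.5000·(sin 2.1298 − sin 2.8798) = 4.4724
y' = 0.5 − 2.5000·(cos 2.1298 − cos 2.8798) = -0.5890

(4.4724, -0.5890, 2.1298)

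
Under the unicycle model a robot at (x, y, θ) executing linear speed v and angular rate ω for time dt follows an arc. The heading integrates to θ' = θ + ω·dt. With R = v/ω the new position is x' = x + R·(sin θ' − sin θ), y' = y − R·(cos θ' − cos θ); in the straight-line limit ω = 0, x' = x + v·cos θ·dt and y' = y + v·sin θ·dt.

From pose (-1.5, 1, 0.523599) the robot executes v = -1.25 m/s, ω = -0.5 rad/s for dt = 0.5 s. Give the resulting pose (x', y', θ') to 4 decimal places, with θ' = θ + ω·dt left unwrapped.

(-2.0745, 0.7581, 0.2736)

θ' = 0.5236 + -0.5·0.5 = 0.2736
R = v/ω = -1.25/-0.5 = 2.5000
x' = -1.5 + 2.5000·(sin 0.2736 − sin 0.5236) = -2.0745
y' = 1 − 2.5000·(cos 0.2736 − cos 0.5236) = 0.7581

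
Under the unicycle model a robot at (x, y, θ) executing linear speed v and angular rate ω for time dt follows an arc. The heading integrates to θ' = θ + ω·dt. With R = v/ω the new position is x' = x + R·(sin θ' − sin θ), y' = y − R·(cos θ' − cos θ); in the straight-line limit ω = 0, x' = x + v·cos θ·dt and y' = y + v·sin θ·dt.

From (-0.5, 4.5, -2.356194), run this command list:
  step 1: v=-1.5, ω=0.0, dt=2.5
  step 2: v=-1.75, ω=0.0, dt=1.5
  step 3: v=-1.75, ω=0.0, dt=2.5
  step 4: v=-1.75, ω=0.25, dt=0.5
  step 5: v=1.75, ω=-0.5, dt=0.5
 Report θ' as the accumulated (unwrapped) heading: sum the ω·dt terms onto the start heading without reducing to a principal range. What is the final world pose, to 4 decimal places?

step 1: θ'=-2.3562 (straight) → pose (2.1516, 7.1517, -2.3562)
step 2: θ'=-2.3562 (straight) → pose (4.0078, 9.0078, -2.3562)
step 3: θ'=-2.3562 (straight) → pose (7.1014, 12.1014, -2.3562)
step 4: θ'=-2.2312 (R=-7.0000) → pose (7.6799, 12.7571, -2.2312)
step 5: θ'=-2.4812 (R=-3.5000) → pose (7.0628, 12.1400, -2.4812)

(7.0628, 12.1400, -2.4812)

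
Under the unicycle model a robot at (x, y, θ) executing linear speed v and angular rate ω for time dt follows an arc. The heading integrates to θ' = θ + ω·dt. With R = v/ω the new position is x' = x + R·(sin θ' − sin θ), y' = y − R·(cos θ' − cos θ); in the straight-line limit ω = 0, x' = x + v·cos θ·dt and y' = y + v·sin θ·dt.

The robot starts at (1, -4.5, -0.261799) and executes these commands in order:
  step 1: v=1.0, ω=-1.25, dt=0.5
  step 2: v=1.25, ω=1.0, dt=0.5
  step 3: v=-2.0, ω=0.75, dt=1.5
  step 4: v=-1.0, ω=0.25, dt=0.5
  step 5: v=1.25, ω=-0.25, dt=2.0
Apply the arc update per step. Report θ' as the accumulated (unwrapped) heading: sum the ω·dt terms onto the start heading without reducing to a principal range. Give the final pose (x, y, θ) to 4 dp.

(0.7852, -4.5671, 0.3632)

step 1: θ'=-0.8868 (R=-0.8000) → pose (1.4130, -4.7672, -0.8868)
step 2: θ'=-0.3868 (R=1.2500) → pose (1.9103, -5.1350, -0.3868)
step 3: θ'=0.7382 (R=-2.6667) → pose (-0.8902, -5.6322, 0.7382)
step 4: θ'=0.8632 (R=-4.0000) → pose (-1.2381, -5.9909, 0.8632)
step 5: θ'=0.3632 (R=-5.0000) → pose (0.7852, -4.5671, 0.3632)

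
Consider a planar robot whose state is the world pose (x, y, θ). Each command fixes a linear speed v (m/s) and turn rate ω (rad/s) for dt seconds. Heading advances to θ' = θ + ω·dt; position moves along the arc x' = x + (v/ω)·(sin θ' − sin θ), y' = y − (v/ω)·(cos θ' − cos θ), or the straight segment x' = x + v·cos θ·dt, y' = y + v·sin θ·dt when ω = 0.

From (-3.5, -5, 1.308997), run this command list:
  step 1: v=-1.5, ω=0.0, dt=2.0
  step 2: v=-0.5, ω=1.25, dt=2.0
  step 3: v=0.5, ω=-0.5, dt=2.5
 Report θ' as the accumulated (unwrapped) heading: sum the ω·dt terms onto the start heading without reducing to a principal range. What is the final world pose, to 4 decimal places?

step 1: θ'=1.3090 (straight) → pose (-4.2765, -7.8978, 1.3090)
step 2: θ'=3.8090 (R=-0.4000) → pose (-3.6425, -8.3155, 3.8090)
step 3: θ'=2.5590 (R=-1.0000) → pose (-4.8116, -8.3651, 2.5590)

(-4.8116, -8.3651, 2.5590)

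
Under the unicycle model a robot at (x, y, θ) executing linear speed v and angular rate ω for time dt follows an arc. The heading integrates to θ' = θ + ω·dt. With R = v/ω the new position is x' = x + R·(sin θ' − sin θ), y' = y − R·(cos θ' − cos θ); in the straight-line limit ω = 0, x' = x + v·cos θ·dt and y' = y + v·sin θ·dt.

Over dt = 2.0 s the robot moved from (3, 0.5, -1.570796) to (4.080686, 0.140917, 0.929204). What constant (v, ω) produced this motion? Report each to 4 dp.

v = 0.7500, ω = 1.2500

Δθ = 0.929204 − -1.570796 = 2.500000
ω = Δθ/dt = 2.500000/2.0 = 1.2500
R = Δx/(sin θ' − sin θ) = 0.6000
v = R·ω = 0.6000·1.2500 = 0.7500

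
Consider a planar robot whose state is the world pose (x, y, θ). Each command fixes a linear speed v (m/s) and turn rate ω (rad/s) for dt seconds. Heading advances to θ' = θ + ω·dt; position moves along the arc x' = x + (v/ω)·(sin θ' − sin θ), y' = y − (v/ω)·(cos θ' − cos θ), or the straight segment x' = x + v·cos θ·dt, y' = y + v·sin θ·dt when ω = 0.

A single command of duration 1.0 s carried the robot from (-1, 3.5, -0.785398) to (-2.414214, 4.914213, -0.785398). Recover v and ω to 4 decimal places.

Δθ = -0.785398 − -0.785398 = 0.000000
ω = Δθ/dt = 0.000000/1.0 = 0.0000
ω = 0 → v = (Δx·cos θ + Δy·sin θ)/dt = -2.0000

v = -2.0000, ω = 0.0000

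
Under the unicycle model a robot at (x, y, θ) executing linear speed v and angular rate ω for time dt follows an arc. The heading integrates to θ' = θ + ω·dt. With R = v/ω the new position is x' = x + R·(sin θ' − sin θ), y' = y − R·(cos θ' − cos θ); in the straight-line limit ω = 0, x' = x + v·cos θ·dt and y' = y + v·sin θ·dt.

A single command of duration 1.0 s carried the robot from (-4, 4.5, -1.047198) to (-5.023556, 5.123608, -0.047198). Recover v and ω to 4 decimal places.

Δθ = -0.047198 − -1.047198 = 1.000000
ω = Δθ/dt = 1.000000/1.0 = 1.0000
R = Δx/(sin θ' − sin θ) = -1.2500
v = R·ω = -1.2500·1.0000 = -1.2500

v = -1.2500, ω = 1.0000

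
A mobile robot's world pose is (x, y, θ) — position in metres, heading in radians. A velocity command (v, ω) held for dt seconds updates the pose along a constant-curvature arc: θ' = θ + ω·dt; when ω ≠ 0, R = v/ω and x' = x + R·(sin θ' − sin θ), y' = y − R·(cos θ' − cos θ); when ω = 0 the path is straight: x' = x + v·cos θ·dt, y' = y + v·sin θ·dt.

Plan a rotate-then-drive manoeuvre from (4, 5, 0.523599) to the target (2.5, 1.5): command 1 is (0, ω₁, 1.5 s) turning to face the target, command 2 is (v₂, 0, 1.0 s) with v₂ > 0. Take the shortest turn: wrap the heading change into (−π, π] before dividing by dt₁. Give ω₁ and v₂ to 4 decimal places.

heading to target = atan2(1.5−5, 2.5−4) = -1.9757
Δθ = wrap(-1.9757 − 0.5236) = -2.4993; ω₁ = Δθ/dt₁ = -1.6662
distance = √((2.5−4)² + (1.5−5)²) = 3.8079; v₂ = distance/dt₂ = 3.8079

ω₁ = -1.6662, v₂ = 3.8079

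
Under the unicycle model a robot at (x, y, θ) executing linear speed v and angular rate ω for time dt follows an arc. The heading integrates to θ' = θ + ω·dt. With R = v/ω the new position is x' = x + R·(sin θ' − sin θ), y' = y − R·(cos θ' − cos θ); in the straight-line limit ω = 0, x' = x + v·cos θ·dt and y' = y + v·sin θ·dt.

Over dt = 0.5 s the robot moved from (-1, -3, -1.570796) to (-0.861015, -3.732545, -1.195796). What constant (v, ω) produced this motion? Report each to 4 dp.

v = 1.5000, ω = 0.7500

Δθ = -1.195796 − -1.570796 = 0.375000
ω = Δθ/dt = 0.375000/0.5 = 0.7500
R = −Δy/(cos θ' − cos θ) = 2.0000
v = R·ω = 2.0000·0.7500 = 1.5000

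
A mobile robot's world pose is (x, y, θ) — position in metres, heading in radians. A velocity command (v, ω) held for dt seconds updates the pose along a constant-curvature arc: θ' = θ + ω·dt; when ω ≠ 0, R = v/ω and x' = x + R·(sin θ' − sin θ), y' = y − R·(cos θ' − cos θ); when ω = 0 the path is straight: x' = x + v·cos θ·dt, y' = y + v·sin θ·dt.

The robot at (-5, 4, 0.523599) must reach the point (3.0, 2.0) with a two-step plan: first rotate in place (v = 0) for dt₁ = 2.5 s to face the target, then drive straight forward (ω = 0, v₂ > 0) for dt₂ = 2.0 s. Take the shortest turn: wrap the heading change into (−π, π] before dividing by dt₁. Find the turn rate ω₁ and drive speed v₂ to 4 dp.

ω₁ = -0.3074, v₂ = 4.1231

heading to target = atan2(2−4, 3−-5) = -0.2450
Δθ = wrap(-0.2450 − 0.5236) = -0.7686; ω₁ = Δθ/dt₁ = -0.3074
distance = √((3−-5)² + (2−4)²) = 8.2462; v₂ = distance/dt₂ = 4.1231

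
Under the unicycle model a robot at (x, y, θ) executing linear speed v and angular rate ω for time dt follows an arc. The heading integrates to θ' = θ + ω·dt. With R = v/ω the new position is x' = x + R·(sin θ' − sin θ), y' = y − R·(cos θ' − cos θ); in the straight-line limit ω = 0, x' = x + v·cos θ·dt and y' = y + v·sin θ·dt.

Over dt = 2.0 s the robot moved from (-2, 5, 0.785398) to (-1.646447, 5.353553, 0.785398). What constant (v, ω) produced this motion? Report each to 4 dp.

Δθ = 0.785398 − 0.785398 = 0.000000
ω = Δθ/dt = 0.000000/2.0 = 0.0000
ω = 0 → v = (Δx·cos θ + Δy·sin θ)/dt = 0.2500

v = 0.2500, ω = 0.0000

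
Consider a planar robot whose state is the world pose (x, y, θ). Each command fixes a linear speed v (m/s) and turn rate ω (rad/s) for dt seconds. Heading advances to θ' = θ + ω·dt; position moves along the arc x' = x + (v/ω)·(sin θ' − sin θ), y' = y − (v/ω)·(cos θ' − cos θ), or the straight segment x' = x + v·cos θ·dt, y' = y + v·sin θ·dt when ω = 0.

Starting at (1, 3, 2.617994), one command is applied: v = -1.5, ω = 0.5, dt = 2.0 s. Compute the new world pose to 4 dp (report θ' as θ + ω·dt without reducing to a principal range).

(3.8758, 2.9321, 3.6180)

θ' = 2.6180 + 0.5·2.0 = 3.6180
R = v/ω = -1.5/0.5 = -3.0000
x' = 1 + -3.0000·(sin 3.6180 − sin 2.6180) = 3.8758
y' = 3 − -3.0000·(cos 3.6180 − cos 2.6180) = 2.9321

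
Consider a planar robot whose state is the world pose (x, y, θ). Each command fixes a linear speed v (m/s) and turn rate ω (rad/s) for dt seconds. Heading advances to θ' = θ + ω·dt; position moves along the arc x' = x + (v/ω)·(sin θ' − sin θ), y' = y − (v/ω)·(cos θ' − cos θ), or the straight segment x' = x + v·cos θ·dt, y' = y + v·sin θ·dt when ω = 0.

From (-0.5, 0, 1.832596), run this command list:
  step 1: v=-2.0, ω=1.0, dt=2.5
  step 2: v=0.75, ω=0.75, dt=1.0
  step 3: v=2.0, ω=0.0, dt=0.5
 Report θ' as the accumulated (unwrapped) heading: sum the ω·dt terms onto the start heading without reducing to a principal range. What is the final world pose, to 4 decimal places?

(3.6476, -1.8886, 5.0826)

step 1: θ'=4.3326 (R=-2.0000) → pose (3.2893, -0.2238, 4.3326)
step 2: θ'=5.0826 (R=1.0000) → pose (3.2858, -0.9564, 5.0826)
step 3: θ'=5.0826 (straight) → pose (3.6476, -1.8886, 5.0826)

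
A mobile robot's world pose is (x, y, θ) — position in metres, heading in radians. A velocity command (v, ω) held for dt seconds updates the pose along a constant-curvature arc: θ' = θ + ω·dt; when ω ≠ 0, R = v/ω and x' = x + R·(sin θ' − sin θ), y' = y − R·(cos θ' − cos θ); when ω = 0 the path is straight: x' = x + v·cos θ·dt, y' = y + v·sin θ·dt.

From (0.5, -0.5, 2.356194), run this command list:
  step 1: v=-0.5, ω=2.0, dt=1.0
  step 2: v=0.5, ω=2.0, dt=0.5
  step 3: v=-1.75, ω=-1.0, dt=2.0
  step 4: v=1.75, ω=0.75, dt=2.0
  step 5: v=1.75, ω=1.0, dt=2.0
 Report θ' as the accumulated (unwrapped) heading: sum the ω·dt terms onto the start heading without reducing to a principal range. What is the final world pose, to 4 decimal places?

step 1: θ'=4.3562 (R=-0.2500) → pose (0.9111, -0.4104, 4.3562)
step 2: θ'=5.3562 (R=0.2500) → pose (0.9454, -0.6476, 5.3562)
step 3: θ'=3.3562 (R=1.7500) → pose (1.9724, 2.1126, 3.3562)
step 4: θ'=4.8562 (R=2.3333) → pose (0.1601, -0.5016, 4.8562)
step 5: θ'=6.8562 (R=1.7500) → pose (2.8408, -1.7212, 6.8562)

(2.8408, -1.7212, 6.8562)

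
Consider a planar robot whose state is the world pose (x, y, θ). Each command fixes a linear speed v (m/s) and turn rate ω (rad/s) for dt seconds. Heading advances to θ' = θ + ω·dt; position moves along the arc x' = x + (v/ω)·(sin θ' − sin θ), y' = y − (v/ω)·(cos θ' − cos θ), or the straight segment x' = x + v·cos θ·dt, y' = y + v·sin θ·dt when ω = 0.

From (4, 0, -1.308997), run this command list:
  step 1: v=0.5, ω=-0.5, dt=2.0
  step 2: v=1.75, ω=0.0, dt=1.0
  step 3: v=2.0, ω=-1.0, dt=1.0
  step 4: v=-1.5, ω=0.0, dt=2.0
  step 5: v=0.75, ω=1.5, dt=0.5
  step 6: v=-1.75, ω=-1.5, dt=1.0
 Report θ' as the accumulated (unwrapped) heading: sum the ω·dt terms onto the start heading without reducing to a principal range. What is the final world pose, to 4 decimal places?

step 1: θ'=-2.3090 (R=-1.0000) → pose (3.7738, -0.9318, -2.3090)
step 2: θ'=-2.3090 (straight) → pose (2.5961, -2.2262, -2.3090)
step 3: θ'=-3.3090 (R=-2.0000) → pose (0.7835, -2.8523, -3.3090)
step 4: θ'=-3.3090 (straight) → pose (3.7415, -3.3522, -3.3090)
step 5: θ'=-2.5590 (R=0.5000) → pose (3.3831, -3.4277, -2.5590)
step 6: θ'=-4.0590 (R=1.1667) → pose (4.9514, -3.6927, -4.0590)

(4.9514, -3.6927, -4.0590)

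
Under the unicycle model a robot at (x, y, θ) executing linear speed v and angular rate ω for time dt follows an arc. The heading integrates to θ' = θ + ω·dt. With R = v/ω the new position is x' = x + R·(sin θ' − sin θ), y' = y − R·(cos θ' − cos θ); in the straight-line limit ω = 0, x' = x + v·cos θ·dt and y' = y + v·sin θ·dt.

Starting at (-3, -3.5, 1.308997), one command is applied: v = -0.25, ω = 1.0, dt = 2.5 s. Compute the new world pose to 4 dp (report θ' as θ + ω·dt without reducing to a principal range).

θ' = 1.3090 + 1.0·2.5 = 3.8090
R = v/ω = -0.25/1.0 = -0.2500
x' = -3 + -0.2500·(sin 3.8090 − sin 1.3090) = -2.6038
y' = -3.5 − -0.2500·(cos 3.8090 − cos 1.3090) = -3.7611

(-2.6038, -3.7611, 3.8090)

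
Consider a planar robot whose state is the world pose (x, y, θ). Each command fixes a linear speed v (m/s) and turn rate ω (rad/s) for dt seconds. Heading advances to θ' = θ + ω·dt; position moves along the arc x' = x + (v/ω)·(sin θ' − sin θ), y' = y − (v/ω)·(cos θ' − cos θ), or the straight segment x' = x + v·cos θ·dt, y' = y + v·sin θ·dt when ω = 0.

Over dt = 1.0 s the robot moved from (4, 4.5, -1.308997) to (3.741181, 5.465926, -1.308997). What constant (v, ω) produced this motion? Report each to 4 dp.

Δθ = -1.308997 − -1.308997 = 0.000000
ω = Δθ/dt = 0.000000/1.0 = 0.0000
ω = 0 → v = (Δx·cos θ + Δy·sin θ)/dt = -1.0000

v = -1.0000, ω = 0.0000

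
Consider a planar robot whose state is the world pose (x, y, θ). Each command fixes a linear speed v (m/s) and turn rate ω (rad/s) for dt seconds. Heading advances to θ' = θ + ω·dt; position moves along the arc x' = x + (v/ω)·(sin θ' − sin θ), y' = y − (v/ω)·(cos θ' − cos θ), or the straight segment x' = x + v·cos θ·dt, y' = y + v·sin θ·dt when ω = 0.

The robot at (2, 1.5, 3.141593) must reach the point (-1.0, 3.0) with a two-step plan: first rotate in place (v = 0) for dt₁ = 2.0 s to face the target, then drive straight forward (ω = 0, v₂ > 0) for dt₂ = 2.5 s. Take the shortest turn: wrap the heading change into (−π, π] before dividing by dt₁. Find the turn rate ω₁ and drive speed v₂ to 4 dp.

ω₁ = -0.2318, v₂ = 1.3416

heading to target = atan2(3−1.5, -1−2) = 2.6779
Δθ = wrap(2.6779 − 3.1416) = -0.4636; ω₁ = Δθ/dt₁ = -0.2318
distance = √((-1−2)² + (3−1.5)²) = 3.3541; v₂ = distance/dt₂ = 1.3416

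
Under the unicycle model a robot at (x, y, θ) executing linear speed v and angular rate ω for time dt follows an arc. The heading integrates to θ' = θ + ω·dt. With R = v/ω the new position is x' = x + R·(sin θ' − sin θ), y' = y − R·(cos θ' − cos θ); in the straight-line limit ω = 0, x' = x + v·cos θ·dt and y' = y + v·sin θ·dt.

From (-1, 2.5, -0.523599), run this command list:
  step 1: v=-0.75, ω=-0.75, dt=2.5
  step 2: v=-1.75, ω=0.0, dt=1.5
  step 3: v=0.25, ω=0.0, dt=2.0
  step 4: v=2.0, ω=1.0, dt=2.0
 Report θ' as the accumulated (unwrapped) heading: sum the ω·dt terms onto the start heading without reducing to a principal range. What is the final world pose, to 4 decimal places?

(0.9652, 2.2239, -0.3986)

step 1: θ'=-2.3986 (R=1.0000) → pose (-1.1765, 4.1025, -2.3986)
step 2: θ'=-2.3986 (straight) → pose (0.7567, 5.8783, -2.3986)
step 3: θ'=-2.3986 (straight) → pose (0.3885, 5.5400, -2.3986)
step 4: θ'=-0.3986 (R=2.0000) → pose (0.9652, 2.2239, -0.3986)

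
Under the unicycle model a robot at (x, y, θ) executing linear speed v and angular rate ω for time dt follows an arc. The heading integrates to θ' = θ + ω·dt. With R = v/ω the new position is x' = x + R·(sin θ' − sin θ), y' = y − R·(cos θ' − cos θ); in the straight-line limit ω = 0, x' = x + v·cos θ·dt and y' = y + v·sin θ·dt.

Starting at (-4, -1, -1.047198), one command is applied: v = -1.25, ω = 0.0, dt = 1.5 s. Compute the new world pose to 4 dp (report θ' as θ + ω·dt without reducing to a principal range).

θ' = -1.0472 + 0.0·1.5 = -1.0472
ω = 0 → straight: x' = -4 + -1.25·cos(-1.0472)·1.5 = -4.9375
y' = -1 + -1.25·sin(-1.0472)·1.5 = 0.6238

(-4.9375, 0.6238, -1.0472)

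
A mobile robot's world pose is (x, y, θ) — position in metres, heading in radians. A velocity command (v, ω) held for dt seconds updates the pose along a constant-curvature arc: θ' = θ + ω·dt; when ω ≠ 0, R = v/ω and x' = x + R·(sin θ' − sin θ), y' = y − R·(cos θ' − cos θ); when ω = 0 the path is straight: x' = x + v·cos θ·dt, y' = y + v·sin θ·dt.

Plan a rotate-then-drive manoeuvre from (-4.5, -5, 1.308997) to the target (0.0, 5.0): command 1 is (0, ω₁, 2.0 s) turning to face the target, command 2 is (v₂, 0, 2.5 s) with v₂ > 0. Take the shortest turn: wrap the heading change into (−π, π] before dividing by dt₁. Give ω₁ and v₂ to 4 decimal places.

ω₁ = -0.0805, v₂ = 4.3863

heading to target = atan2(5−-5, 0−-4.5) = 1.1479
Δθ = wrap(1.1479 − 1.3090) = -0.1611; ω₁ = Δθ/dt₁ = -0.0805
distance = √((0−-4.5)² + (5−-5)²) = 10.9659; v₂ = distance/dt₂ = 4.3863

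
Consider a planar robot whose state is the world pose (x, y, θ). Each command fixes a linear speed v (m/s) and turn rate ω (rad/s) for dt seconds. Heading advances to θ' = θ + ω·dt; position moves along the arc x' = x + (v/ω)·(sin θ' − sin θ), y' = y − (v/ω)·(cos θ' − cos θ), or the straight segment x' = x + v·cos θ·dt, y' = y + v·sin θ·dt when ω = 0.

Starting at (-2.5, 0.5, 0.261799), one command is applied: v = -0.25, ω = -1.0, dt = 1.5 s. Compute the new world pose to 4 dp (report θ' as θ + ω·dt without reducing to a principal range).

θ' = 0.2618 + -1.0·1.5 = -1.2382
R = v/ω = -0.25/-1.0 = 0.2500
x' = -2.5 + 0.2500·(sin -1.2382 − sin 0.2618) = -2.8010
y' = 0.5 − 0.2500·(cos -1.2382 − cos 0.2618) = 0.6599

(-2.8010, 0.6599, -1.2382)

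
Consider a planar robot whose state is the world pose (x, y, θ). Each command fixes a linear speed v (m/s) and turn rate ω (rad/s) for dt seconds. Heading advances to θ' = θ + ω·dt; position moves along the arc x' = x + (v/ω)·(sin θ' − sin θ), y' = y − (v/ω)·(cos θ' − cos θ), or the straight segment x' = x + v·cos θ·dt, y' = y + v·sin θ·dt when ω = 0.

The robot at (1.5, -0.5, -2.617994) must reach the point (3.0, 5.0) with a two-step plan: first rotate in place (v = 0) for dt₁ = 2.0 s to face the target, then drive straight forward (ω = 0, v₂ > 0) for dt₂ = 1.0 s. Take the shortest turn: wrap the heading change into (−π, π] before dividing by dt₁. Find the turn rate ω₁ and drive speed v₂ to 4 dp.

ω₁ = -1.1803, v₂ = 5.7009

heading to target = atan2(5−-0.5, 3−1.5) = 1.3045
Δθ = wrap(1.3045 − -2.6180) = -2.3606; ω₁ = Δθ/dt₁ = -1.1803
distance = √((3−1.5)² + (5−-0.5)²) = 5.7009; v₂ = distance/dt₂ = 5.7009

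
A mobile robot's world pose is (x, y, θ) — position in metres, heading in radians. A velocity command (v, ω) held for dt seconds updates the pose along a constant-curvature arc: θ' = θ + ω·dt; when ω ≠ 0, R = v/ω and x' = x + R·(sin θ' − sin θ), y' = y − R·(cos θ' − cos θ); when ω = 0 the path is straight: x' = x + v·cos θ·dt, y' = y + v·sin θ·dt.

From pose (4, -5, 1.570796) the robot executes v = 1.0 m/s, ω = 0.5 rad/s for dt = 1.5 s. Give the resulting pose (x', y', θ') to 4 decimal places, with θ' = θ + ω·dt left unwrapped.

θ' = 1.5708 + 0.5·1.5 = 2.3208
R = v/ω = 1.0/0.5 = 2.0000
x' = 4 + 2.0000·(sin 2.3208 − sin 1.5708) = 3.4634
y' = -5 − 2.0000·(cos 2.3208 − cos 1.5708) = -3.6367

(3.4634, -3.6367, 2.3208)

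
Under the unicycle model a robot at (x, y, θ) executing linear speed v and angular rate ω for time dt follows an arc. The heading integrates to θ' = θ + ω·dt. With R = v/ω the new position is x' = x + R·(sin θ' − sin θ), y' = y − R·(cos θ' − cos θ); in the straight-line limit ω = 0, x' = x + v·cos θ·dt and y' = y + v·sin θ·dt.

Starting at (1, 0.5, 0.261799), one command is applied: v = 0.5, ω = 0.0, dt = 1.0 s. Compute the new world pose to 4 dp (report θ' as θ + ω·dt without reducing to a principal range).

θ' = 0.2618 + 0.0·1.0 = 0.2618
ω = 0 → straight: x' = 1 + 0.5·cos(0.2618)·1.0 = 1.4830
y' = 0.5 + 0.5·sin(0.2618)·1.0 = 0.6294

(1.4830, 0.6294, 0.2618)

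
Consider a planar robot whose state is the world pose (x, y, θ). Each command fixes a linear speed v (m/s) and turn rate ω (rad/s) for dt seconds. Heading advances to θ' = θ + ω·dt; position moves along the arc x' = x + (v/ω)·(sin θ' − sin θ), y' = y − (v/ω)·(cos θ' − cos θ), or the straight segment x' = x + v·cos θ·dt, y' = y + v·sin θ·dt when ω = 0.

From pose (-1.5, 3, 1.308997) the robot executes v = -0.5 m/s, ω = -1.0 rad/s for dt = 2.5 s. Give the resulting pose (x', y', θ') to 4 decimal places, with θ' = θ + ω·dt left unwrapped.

θ' = 1.3090 + -1.0·2.5 = -1.1910
R = v/ω = -0.5/-1.0 = 0.5000
x' = -1.5 + 0.5000·(sin -1.1910 − sin 1.3090) = -2.4473
y' = 3 − 0.5000·(cos -1.1910 − cos 1.3090) = 2.9440

(-2.4473, 2.9440, -1.1910)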